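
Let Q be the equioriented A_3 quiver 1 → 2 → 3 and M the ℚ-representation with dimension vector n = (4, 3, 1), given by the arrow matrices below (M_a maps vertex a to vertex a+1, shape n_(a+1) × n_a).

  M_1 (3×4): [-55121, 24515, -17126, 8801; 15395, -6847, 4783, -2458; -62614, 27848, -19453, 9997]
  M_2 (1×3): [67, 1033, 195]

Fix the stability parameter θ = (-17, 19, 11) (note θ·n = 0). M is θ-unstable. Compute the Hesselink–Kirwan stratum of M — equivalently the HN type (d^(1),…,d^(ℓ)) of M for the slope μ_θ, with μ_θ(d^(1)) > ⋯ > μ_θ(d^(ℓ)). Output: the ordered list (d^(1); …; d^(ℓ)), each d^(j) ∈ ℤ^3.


Barcode: M ≅ I[1,1], I[1,2]^2, I[1,3]. HN layers by μ_θ (3 steps, strictly decreasing):
  μ^(1)=19; μ^(2)=15; μ^(3)=-17

((0, 2, 0); (0, 1, 1); (4, 0, 0))


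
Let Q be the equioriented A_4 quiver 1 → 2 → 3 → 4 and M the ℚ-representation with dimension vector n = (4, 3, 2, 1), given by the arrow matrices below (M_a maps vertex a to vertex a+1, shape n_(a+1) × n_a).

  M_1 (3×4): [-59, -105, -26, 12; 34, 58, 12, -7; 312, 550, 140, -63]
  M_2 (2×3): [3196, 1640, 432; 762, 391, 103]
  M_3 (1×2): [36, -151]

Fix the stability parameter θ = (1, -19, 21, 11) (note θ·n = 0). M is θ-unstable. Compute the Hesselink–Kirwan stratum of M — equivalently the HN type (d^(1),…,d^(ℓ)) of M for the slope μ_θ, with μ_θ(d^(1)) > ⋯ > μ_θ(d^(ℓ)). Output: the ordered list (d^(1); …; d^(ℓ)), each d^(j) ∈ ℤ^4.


Via rank(M_{q-1}∘⋯∘M_p): M ≅ I[1,1], I[1,2], I[1,3], I[1,4].
μ_θ-semistable layers: μ^(1)=21; μ^(2)=16; μ^(3)=1; μ^(4)=-9

((0, 0, 1, 0); (0, 0, 1, 1); (1, 0, 0, 0); (3, 3, 0, 0))


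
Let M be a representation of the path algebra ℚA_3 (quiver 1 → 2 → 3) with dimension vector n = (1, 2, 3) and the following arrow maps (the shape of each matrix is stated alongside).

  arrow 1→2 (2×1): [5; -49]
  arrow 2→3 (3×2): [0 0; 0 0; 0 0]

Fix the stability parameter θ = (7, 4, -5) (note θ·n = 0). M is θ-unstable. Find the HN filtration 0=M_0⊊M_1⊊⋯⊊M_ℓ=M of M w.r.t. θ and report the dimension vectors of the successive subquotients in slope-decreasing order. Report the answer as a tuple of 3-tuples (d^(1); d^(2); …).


Via rank(M_{q-1}∘⋯∘M_p): M ≅ I[1,2], I[2,2], I[3,3]^3.
μ_θ-semistable layers: μ^(1)=11/2; μ^(2)=4; μ^(3)=-5

((1, 1, 0); (0, 1, 0); (0, 0, 3))


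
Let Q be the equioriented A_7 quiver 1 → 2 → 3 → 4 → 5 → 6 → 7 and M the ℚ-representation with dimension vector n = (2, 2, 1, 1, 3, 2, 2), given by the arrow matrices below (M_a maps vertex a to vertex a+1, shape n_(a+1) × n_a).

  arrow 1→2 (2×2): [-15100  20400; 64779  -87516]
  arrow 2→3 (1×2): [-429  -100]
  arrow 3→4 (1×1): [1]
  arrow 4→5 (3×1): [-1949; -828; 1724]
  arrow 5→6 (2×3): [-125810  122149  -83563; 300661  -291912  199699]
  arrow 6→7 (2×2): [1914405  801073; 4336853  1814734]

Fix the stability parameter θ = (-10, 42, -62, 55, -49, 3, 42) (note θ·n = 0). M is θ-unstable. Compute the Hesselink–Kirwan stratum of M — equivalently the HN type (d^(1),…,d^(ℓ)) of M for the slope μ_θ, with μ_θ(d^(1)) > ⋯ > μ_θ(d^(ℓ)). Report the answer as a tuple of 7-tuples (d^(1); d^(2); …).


Barcode: M ≅ I[1,1], I[1,2], I[2,7], I[5,5], I[5,7]. HN layers by μ_θ (4 steps, strictly decreasing):
  μ^(1)=42; μ^(2)=3; μ^(3)=-10; μ^(4)=-49

((0, 1, 0, 0, 0, 0, 2); (0, 0, 0, 1, 1, 2, 0); (2, 1, 1, 0, 0, 0, 0); (0, 0, 0, 0, 2, 0, 0))


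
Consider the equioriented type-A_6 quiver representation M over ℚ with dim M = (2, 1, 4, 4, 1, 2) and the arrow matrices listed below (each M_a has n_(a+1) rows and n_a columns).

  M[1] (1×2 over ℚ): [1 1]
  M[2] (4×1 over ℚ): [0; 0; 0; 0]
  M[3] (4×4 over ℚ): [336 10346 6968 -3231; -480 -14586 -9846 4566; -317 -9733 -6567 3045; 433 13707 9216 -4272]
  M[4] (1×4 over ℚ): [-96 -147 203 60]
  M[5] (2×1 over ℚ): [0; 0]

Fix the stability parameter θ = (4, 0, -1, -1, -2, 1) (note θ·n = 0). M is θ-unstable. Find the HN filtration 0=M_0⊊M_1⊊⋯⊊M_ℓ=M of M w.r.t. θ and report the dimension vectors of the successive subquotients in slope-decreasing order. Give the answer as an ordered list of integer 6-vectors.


Via rank(M_{q-1}∘⋯∘M_p): M ≅ I[1,1], I[1,2], I[3,4]^3, I[3,5], I[6,6]^2.
μ_θ-semistable layers: μ^(1)=4; μ^(2)=2; μ^(3)=1; μ^(4)=-1; μ^(5)=-4/3

((1, 0, 0, 0, 0, 0); (1, 1, 0, 0, 0, 0); (0, 0, 0, 0, 0, 2); (0, 0, 3, 3, 0, 0); (0, 0, 1, 1, 1, 0))


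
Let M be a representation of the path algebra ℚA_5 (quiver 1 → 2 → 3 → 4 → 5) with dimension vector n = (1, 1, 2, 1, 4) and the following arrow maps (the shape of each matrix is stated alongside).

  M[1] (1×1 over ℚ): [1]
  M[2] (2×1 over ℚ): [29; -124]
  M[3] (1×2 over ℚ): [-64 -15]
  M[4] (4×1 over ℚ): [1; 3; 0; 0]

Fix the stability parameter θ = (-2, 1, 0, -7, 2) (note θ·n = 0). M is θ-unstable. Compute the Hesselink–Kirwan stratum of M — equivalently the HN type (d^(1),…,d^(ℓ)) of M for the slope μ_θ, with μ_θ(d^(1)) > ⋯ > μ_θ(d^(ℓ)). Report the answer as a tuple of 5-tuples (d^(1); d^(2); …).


Interval decomposition of M: I[1,5], I[3,3], I[5,5]^3.
HN type (ℓ=3): μ^(1)=2; μ^(2)=0; μ^(3)=-2

((0, 0, 0, 0, 4); (0, 0, 1, 0, 0); (1, 1, 1, 1, 0))


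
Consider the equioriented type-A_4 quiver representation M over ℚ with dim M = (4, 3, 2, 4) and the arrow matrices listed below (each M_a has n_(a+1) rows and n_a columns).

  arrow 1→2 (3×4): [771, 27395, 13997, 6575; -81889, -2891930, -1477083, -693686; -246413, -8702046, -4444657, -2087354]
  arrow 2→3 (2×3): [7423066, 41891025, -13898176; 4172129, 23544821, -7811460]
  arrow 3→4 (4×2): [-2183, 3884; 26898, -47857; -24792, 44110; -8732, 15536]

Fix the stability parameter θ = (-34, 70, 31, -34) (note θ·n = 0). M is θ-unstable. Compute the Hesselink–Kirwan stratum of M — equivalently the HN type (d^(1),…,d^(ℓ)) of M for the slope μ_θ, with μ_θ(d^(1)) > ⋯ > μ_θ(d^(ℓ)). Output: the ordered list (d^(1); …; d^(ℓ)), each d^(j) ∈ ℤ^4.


Via rank(M_{q-1}∘⋯∘M_p): M ≅ I[1,1], I[1,2], I[1,4]^2, I[4,4]^2.
μ_θ-semistable layers: μ^(1)=70; μ^(2)=67/3; μ^(3)=-34

((0, 1, 0, 0); (0, 2, 2, 2); (4, 0, 0, 2))


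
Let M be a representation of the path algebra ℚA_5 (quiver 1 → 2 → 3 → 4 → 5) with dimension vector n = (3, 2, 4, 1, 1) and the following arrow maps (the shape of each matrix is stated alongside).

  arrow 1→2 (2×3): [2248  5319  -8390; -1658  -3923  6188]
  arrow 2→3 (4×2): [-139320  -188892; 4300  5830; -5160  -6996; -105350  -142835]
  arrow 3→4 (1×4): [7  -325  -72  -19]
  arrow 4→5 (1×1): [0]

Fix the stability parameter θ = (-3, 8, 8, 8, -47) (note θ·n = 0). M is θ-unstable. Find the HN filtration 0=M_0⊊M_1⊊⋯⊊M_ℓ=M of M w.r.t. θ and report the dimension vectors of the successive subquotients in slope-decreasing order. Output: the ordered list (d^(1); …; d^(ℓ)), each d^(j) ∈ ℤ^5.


Barcode: M ≅ I[1,1], I[1,2], I[1,4], I[3,3]^3, I[5,5]. HN layers by μ_θ (3 steps, strictly decreasing):
  μ^(1)=8; μ^(2)=-3; μ^(3)=-47

((0, 2, 4, 1, 0); (3, 0, 0, 0, 0); (0, 0, 0, 0, 1))


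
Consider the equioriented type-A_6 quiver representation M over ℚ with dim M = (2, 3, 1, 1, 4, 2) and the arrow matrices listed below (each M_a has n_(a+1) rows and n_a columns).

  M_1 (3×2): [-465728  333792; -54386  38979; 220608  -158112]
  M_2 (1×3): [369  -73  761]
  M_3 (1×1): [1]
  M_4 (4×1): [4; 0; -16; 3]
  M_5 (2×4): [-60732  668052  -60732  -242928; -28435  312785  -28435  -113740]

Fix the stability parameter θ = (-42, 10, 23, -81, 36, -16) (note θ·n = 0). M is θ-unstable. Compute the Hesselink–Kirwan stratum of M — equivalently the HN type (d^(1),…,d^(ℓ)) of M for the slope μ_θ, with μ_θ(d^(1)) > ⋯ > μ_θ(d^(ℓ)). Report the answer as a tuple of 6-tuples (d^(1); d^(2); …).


Interval decomposition of M: I[1,1], I[1,5], I[2,2]^2, I[5,5]^2, I[5,6], I[6,6].
HN type (ℓ=4): μ^(1)=36; μ^(2)=10; μ^(3)=-16; μ^(4)=-42

((0, 0, 0, 0, 3, 0); (0, 2, 0, 0, 1, 1); (0, 1, 1, 1, 0, 1); (2, 0, 0, 0, 0, 0))


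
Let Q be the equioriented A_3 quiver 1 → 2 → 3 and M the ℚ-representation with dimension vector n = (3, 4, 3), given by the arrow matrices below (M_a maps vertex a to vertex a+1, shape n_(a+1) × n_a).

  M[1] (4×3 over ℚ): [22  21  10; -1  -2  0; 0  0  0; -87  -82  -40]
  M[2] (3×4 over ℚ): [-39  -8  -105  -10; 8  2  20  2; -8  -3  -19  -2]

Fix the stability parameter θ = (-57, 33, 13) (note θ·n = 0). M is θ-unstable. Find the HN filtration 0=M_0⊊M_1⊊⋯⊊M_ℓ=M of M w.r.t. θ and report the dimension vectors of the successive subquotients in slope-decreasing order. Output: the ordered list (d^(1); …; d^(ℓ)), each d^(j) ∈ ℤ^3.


Via rank(M_{q-1}∘⋯∘M_p): M ≅ I[1,1], I[1,3]^2, I[2,2], I[2,3].
μ_θ-semistable layers: μ^(1)=33; μ^(2)=23; μ^(3)=-57

((0, 1, 0); (0, 3, 3); (3, 0, 0))


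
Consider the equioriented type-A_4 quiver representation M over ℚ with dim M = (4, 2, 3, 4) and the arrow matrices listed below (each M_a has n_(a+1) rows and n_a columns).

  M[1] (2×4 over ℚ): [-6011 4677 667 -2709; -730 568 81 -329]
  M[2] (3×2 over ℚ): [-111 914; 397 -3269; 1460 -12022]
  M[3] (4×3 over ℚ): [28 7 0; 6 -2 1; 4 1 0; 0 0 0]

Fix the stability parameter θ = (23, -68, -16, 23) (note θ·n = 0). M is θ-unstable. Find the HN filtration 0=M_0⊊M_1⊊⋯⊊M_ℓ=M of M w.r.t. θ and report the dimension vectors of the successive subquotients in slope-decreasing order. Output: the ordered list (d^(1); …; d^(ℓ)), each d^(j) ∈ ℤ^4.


Interval decomposition of M: I[1,1]^2, I[1,3], I[1,4], I[3,4], I[4,4]^2.
HN type (ℓ=3): μ^(1)=23; μ^(2)=-16; μ^(3)=-45/2

((2, 0, 0, 4); (0, 0, 3, 0); (2, 2, 0, 0))


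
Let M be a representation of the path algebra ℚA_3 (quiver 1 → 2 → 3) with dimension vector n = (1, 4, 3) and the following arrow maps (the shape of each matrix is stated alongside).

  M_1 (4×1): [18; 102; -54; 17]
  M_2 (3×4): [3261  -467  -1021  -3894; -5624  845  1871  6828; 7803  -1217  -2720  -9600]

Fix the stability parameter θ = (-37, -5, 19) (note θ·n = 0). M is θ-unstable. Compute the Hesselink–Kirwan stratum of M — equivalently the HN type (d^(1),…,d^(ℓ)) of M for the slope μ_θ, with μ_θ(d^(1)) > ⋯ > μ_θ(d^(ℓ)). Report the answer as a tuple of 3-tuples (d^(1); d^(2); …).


Barcode: M ≅ I[1,2], I[2,3]^3. HN layers by μ_θ (3 steps, strictly decreasing):
  μ^(1)=19; μ^(2)=-5; μ^(3)=-37

((0, 0, 3); (0, 4, 0); (1, 0, 0))


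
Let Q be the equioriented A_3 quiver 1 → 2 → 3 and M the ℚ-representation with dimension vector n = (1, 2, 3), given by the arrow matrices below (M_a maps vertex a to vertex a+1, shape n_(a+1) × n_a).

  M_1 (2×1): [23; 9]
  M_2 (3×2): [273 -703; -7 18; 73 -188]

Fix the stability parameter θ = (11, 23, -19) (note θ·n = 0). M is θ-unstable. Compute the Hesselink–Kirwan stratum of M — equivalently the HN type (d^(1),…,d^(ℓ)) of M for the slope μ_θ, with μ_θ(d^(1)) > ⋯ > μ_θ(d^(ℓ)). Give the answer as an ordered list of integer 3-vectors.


Interval decomposition of M: I[1,3], I[2,3], I[3,3].
HN type (ℓ=3): μ^(1)=5; μ^(2)=2; μ^(3)=-19

((1, 1, 1); (0, 1, 1); (0, 0, 1))


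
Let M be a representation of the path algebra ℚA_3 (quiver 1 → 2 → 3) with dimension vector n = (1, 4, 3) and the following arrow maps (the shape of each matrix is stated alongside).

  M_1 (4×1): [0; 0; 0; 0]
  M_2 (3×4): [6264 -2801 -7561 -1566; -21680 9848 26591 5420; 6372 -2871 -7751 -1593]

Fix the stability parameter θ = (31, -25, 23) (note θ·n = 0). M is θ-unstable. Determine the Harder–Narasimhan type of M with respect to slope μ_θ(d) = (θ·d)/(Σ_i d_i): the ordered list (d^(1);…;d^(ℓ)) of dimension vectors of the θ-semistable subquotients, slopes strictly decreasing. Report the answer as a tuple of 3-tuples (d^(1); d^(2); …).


Barcode: M ≅ I[1,1], I[2,2], I[2,3]^3. HN layers by μ_θ (3 steps, strictly decreasing):
  μ^(1)=31; μ^(2)=23; μ^(3)=-25

((1, 0, 0); (0, 0, 3); (0, 4, 0))


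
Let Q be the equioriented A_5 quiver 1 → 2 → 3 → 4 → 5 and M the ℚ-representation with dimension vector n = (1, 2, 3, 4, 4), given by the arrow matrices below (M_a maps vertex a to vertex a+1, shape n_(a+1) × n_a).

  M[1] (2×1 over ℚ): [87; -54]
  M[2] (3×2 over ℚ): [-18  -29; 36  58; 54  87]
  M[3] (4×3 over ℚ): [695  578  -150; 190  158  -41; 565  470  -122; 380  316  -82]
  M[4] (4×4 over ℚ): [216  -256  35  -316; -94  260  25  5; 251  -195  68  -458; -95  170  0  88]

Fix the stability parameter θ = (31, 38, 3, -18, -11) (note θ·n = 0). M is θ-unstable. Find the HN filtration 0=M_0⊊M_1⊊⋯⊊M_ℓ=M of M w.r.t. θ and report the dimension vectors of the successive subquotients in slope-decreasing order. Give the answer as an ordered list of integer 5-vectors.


Interval decomposition of M: I[1,2], I[2,5], I[3,3], I[3,5], I[4,5]^2.
HN type (ℓ=6): μ^(1)=38; μ^(2)=31; μ^(3)=3; μ^(4)=-26/3; μ^(5)=-11; μ^(6)=-18

((0, 1, 0, 0, 0); (1, 0, 0, 0, 0); (0, 1, 2, 1, 1); (0, 0, 1, 1, 1); (0, 0, 0, 0, 2); (0, 0, 0, 2, 0))


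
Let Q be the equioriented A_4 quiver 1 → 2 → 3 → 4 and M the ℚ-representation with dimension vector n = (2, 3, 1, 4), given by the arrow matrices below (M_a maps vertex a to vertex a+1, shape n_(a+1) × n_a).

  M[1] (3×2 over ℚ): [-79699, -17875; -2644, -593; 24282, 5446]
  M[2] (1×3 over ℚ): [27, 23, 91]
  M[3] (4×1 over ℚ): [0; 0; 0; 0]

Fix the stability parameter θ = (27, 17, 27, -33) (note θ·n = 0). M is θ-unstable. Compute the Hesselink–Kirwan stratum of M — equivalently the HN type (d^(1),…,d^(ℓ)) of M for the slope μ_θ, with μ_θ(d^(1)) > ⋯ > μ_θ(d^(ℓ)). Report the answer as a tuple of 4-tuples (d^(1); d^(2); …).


Interval decomposition of M: I[1,2], I[1,3], I[2,2], I[4,4]^4.
HN type (ℓ=4): μ^(1)=27; μ^(2)=22; μ^(3)=17; μ^(4)=-33

((0, 0, 1, 0); (2, 2, 0, 0); (0, 1, 0, 0); (0, 0, 0, 4))


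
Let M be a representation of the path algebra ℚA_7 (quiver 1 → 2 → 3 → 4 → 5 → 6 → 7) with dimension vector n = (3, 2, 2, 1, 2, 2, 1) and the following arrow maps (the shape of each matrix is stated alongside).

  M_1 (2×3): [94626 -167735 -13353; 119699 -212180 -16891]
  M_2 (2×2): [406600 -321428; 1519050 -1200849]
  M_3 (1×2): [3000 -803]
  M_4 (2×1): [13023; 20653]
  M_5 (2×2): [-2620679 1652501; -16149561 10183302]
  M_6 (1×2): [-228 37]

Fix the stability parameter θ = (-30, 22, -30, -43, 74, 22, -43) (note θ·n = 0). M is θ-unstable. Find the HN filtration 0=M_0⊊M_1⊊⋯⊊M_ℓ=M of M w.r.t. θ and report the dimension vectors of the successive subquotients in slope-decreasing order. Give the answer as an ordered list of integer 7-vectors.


Interval decomposition of M: I[1,1], I[1,2], I[1,7], I[3,3], I[5,6].
HN type (ℓ=5): μ^(1)=48; μ^(2)=22; μ^(3)=53/3; μ^(4)=-17; μ^(5)=-30

((0, 0, 0, 0, 1, 1, 0); (0, 1, 0, 0, 0, 0, 0); (0, 0, 0, 0, 1, 1, 1); (0, 1, 1, 1, 0, 0, 0); (3, 0, 1, 0, 0, 0, 0))


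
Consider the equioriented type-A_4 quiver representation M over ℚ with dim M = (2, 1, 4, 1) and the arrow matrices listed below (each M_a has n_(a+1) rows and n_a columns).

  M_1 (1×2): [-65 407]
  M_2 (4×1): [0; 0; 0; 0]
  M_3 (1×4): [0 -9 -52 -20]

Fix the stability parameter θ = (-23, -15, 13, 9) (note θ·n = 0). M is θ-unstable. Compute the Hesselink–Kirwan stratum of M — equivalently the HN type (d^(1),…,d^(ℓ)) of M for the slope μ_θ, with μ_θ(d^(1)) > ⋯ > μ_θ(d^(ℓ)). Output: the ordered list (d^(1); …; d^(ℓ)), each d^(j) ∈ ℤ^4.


Via rank(M_{q-1}∘⋯∘M_p): M ≅ I[1,1], I[1,2], I[3,3]^3, I[3,4].
μ_θ-semistable layers: μ^(1)=13; μ^(2)=11; μ^(3)=-15; μ^(4)=-23

((0, 0, 3, 0); (0, 0, 1, 1); (0, 1, 0, 0); (2, 0, 0, 0))


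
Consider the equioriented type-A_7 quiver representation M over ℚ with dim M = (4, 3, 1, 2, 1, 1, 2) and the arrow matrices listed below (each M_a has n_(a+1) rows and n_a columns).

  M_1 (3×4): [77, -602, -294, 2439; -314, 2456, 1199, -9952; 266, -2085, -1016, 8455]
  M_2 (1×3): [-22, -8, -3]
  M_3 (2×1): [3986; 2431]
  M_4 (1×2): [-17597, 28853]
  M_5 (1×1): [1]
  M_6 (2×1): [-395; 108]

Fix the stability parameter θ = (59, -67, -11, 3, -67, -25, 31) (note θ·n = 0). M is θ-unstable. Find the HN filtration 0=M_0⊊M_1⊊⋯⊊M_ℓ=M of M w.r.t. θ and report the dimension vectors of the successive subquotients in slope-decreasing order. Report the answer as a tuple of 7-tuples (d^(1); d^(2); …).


Interval decomposition of M: I[1,1], I[1,2]^2, I[1,7], I[4,4], I[7,7].
HN type (ℓ=5): μ^(1)=59; μ^(2)=31; μ^(3)=3; μ^(4)=-4; μ^(5)=-18

((1, 0, 0, 0, 0, 0, 0); (0, 0, 0, 0, 0, 0, 2); (0, 0, 0, 1, 0, 0, 0); (2, 2, 0, 0, 0, 0, 0); (1, 1, 1, 1, 1, 1, 0))


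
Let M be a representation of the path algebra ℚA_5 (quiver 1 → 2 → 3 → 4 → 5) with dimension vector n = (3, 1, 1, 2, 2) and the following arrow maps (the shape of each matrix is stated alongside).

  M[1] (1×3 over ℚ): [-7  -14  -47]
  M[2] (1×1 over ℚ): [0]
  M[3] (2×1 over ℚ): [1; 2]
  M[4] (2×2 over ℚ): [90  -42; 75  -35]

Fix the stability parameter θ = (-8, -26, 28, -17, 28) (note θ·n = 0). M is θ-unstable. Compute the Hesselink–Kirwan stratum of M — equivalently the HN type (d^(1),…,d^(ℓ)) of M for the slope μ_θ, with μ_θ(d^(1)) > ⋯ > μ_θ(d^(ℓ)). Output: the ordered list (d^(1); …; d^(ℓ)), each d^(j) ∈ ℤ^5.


Barcode: M ≅ I[1,1]^2, I[1,2], I[3,5], I[4,4], I[5,5]. HN layers by μ_θ (4 steps, strictly decreasing):
  μ^(1)=28; μ^(2)=11/2; μ^(3)=-8; μ^(4)=-17

((0, 0, 0, 0, 2); (0, 0, 1, 1, 0); (2, 0, 0, 0, 0); (1, 1, 0, 1, 0))


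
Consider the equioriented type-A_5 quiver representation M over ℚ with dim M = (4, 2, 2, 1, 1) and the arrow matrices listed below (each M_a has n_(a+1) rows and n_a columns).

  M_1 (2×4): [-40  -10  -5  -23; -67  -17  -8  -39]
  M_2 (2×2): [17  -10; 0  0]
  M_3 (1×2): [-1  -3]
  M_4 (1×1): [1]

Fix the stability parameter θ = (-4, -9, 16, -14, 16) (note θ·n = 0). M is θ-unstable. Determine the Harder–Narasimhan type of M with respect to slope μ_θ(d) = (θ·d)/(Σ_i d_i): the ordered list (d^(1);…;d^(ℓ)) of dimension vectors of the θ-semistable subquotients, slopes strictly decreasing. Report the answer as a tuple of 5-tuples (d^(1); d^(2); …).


Via rank(M_{q-1}∘⋯∘M_p): M ≅ I[1,1]^2, I[1,2], I[1,5], I[3,3].
μ_θ-semistable layers: μ^(1)=16; μ^(2)=1; μ^(3)=-4; μ^(4)=-13/2

((0, 0, 1, 0, 1); (0, 0, 1, 1, 0); (2, 0, 0, 0, 0); (2, 2, 0, 0, 0))


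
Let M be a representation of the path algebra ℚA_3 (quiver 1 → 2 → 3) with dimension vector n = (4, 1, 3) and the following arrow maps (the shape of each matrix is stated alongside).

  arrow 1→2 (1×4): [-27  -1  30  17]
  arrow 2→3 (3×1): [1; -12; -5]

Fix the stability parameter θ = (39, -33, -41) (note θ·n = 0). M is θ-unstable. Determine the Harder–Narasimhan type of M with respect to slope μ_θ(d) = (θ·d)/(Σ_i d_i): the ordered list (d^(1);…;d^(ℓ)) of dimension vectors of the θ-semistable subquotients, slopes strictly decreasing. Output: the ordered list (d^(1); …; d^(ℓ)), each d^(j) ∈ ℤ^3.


Via rank(M_{q-1}∘⋯∘M_p): M ≅ I[1,1]^3, I[1,3], I[3,3]^2.
μ_θ-semistable layers: μ^(1)=39; μ^(2)=-35/3; μ^(3)=-41

((3, 0, 0); (1, 1, 1); (0, 0, 2))


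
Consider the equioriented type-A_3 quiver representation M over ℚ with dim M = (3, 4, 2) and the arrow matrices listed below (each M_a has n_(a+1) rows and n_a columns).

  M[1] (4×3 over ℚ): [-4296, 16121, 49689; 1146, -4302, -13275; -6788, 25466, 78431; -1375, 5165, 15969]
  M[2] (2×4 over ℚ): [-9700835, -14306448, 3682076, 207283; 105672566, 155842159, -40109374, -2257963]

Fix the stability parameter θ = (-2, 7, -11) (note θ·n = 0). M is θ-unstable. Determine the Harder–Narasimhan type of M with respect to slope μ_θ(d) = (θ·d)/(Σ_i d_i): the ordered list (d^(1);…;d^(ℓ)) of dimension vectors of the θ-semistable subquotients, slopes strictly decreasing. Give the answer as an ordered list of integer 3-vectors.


Via rank(M_{q-1}∘⋯∘M_p): M ≅ I[1,2], I[1,3]^2, I[2,2].
μ_θ-semistable layers: μ^(1)=7; μ^(2)=-2

((0, 2, 0); (3, 2, 2))


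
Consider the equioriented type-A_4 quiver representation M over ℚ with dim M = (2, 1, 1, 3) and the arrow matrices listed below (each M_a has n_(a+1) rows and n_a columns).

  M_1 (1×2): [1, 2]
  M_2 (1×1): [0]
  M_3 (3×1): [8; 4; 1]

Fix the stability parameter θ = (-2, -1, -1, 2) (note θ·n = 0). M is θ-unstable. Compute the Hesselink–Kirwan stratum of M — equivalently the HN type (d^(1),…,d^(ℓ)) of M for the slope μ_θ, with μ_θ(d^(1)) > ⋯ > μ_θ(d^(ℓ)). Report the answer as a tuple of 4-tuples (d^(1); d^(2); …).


Via rank(M_{q-1}∘⋯∘M_p): M ≅ I[1,1], I[1,2], I[3,4], I[4,4]^2.
μ_θ-semistable layers: μ^(1)=2; μ^(2)=-1; μ^(3)=-2

((0, 0, 0, 3); (0, 1, 1, 0); (2, 0, 0, 0))


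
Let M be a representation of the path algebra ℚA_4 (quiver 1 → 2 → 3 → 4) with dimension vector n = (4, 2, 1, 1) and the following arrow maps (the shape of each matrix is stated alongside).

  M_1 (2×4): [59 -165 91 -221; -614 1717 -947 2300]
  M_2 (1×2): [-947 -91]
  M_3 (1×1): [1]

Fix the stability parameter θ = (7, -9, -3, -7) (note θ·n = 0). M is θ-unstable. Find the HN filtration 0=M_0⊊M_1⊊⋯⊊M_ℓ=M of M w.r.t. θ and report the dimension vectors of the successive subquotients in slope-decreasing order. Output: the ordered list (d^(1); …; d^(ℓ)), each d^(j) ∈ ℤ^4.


Via rank(M_{q-1}∘⋯∘M_p): M ≅ I[1,1]^2, I[1,2], I[1,4].
μ_θ-semistable layers: μ^(1)=7; μ^(2)=-1; μ^(3)=-3

((2, 0, 0, 0); (1, 1, 0, 0); (1, 1, 1, 1))


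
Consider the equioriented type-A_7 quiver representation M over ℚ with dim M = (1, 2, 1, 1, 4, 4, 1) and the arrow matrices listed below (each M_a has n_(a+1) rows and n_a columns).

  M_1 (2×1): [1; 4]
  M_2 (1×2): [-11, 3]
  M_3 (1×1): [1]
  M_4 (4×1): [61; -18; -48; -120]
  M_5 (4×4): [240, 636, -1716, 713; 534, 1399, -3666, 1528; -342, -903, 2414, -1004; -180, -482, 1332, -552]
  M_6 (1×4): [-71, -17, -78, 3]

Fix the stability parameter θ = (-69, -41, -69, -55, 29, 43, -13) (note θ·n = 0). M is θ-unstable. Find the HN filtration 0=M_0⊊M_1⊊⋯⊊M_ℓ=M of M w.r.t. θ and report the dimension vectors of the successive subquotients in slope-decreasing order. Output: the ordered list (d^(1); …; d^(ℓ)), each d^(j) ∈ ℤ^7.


Interval decomposition of M: I[1,5], I[2,2], I[5,6]^2, I[5,7], I[6,6].
HN type (ℓ=6): μ^(1)=43; μ^(2)=29; μ^(3)=59/3; μ^(4)=-41; μ^(5)=-55; μ^(6)=-69

((0, 0, 0, 0, 0, 3, 0); (0, 0, 0, 0, 3, 0, 0); (0, 0, 0, 0, 1, 1, 1); (0, 1, 0, 0, 0, 0, 0); (0, 1, 1, 1, 0, 0, 0); (1, 0, 0, 0, 0, 0, 0))


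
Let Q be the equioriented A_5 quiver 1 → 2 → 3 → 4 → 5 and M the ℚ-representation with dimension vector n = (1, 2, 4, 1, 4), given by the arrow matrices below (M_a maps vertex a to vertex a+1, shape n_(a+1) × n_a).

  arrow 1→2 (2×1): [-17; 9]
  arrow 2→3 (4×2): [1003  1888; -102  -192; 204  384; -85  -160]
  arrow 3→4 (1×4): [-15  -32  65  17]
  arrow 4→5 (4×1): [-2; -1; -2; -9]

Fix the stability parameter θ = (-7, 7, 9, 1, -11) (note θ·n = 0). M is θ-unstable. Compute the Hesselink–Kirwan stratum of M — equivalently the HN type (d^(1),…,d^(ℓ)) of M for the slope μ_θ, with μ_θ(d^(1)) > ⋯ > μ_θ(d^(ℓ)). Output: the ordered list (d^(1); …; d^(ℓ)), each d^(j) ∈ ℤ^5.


Interval decomposition of M: I[1,5], I[2,2], I[3,3]^3, I[5,5]^3.
HN type (ℓ=5): μ^(1)=9; μ^(2)=7; μ^(3)=3/2; μ^(4)=-7; μ^(5)=-11

((0, 0, 3, 0, 0); (0, 1, 0, 0, 0); (0, 1, 1, 1, 1); (1, 0, 0, 0, 0); (0, 0, 0, 0, 3))


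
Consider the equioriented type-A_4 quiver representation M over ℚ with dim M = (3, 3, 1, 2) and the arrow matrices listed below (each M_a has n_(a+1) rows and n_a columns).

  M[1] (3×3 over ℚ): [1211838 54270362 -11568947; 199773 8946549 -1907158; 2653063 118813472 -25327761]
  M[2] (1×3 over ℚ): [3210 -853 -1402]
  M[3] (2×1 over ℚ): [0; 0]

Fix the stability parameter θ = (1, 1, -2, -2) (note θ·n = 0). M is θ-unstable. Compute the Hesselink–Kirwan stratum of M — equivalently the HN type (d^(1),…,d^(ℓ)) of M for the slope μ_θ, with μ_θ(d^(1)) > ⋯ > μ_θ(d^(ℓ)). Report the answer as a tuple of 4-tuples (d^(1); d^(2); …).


Via rank(M_{q-1}∘⋯∘M_p): M ≅ I[1,2]^2, I[1,3], I[4,4]^2.
μ_θ-semistable layers: μ^(1)=1; μ^(2)=0; μ^(3)=-2

((2, 2, 0, 0); (1, 1, 1, 0); (0, 0, 0, 2))


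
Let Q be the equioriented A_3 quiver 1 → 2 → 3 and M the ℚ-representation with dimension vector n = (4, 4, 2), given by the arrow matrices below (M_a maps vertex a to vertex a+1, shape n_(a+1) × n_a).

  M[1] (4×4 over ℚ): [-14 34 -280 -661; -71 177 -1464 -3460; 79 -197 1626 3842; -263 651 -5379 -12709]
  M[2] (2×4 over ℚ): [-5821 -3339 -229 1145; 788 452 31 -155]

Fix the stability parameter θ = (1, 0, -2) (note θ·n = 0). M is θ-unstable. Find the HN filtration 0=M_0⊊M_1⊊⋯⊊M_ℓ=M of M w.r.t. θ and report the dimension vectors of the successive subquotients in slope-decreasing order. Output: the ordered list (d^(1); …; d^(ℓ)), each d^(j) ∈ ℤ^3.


Barcode: M ≅ I[1,1], I[1,2], I[1,3]^2, I[2,2]. HN layers by μ_θ (4 steps, strictly decreasing):
  μ^(1)=1; μ^(2)=1/2; μ^(3)=0; μ^(4)=-1/3

((1, 0, 0); (1, 1, 0); (0, 1, 0); (2, 2, 2))


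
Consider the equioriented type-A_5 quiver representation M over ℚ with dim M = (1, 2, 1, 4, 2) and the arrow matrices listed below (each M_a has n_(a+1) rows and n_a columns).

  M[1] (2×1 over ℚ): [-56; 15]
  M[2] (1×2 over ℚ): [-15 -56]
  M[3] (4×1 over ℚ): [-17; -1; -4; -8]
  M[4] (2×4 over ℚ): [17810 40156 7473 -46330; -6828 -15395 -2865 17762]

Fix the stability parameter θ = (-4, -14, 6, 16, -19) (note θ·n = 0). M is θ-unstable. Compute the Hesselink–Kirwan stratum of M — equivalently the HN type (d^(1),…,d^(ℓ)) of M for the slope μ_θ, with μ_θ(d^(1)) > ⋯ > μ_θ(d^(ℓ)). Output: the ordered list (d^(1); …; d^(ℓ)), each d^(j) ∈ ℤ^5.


Interval decomposition of M: I[1,2], I[2,5], I[4,4]^2, I[4,5].
HN type (ℓ=5): μ^(1)=16; μ^(2)=1; μ^(3)=-3/2; μ^(4)=-9; μ^(5)=-14

((0, 0, 0, 2, 0); (0, 0, 1, 1, 1); (0, 0, 0, 1, 1); (1, 1, 0, 0, 0); (0, 1, 0, 0, 0))


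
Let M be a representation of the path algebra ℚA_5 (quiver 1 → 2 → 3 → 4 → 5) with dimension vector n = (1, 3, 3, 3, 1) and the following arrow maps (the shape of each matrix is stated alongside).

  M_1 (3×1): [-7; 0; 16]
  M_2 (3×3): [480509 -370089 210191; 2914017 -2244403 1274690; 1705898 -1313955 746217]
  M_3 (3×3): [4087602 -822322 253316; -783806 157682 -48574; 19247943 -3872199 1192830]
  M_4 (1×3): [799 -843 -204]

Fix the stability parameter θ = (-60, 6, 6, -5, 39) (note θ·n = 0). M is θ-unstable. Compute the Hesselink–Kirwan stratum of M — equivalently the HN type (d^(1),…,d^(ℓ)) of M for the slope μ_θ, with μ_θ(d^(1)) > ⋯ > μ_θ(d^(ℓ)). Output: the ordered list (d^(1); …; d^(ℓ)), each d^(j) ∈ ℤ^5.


Interval decomposition of M: I[1,3], I[2,4], I[2,5], I[4,4].
HN type (ℓ=5): μ^(1)=39; μ^(2)=6; μ^(3)=7/3; μ^(4)=-5; μ^(5)=-60

((0, 0, 0, 0, 1); (0, 1, 1, 0, 0); (0, 2, 2, 2, 0); (0, 0, 0, 1, 0); (1, 0, 0, 0, 0))


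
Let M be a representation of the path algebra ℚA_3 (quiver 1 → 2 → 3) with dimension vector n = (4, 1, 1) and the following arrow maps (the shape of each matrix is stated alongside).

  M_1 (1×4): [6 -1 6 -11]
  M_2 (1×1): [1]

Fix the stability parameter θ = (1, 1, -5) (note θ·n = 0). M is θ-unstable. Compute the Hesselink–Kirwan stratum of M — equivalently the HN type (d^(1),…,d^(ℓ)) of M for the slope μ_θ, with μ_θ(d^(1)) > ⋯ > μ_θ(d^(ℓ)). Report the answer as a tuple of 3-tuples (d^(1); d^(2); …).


Interval decomposition of M: I[1,1]^3, I[1,3].
HN type (ℓ=2): μ^(1)=1; μ^(2)=-1

((3, 0, 0); (1, 1, 1))


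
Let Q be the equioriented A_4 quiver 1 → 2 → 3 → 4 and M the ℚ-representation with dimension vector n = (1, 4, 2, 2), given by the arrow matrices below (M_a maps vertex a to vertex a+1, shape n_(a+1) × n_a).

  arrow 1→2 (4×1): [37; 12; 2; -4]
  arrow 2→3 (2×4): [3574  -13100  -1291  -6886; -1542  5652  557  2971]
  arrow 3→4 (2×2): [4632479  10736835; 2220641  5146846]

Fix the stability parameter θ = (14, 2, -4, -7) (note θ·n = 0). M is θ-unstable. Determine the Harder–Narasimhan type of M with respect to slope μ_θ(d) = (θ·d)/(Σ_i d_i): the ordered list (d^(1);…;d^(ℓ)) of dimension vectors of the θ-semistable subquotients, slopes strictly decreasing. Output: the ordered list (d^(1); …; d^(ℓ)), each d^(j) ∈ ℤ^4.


Via rank(M_{q-1}∘⋯∘M_p): M ≅ I[1,2], I[2,2], I[2,4]^2.
μ_θ-semistable layers: μ^(1)=8; μ^(2)=2; μ^(3)=-3

((1, 1, 0, 0); (0, 1, 0, 0); (0, 2, 2, 2))


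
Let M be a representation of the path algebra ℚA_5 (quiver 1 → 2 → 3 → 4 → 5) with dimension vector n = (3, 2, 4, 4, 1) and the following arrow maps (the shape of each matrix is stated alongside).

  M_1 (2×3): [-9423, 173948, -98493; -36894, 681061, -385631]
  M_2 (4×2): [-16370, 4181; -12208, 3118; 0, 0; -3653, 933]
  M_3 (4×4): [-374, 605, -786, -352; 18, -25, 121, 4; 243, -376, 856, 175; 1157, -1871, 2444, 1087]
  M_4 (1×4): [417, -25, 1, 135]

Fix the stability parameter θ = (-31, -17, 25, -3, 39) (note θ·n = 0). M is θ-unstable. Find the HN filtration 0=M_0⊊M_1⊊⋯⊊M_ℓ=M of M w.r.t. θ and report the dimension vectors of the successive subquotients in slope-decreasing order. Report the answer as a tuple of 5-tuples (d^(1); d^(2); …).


Via rank(M_{q-1}∘⋯∘M_p): M ≅ I[1,1], I[1,3], I[1,4], I[3,4], I[3,5], I[4,4].
μ_θ-semistable layers: μ^(1)=39; μ^(2)=25; μ^(3)=11; μ^(4)=-3; μ^(5)=-17; μ^(6)=-31

((0, 0, 0, 0, 1); (0, 0, 1, 0, 0); (0, 0, 3, 3, 0); (0, 0, 0, 1, 0); (0, 2, 0, 0, 0); (3, 0, 0, 0, 0))


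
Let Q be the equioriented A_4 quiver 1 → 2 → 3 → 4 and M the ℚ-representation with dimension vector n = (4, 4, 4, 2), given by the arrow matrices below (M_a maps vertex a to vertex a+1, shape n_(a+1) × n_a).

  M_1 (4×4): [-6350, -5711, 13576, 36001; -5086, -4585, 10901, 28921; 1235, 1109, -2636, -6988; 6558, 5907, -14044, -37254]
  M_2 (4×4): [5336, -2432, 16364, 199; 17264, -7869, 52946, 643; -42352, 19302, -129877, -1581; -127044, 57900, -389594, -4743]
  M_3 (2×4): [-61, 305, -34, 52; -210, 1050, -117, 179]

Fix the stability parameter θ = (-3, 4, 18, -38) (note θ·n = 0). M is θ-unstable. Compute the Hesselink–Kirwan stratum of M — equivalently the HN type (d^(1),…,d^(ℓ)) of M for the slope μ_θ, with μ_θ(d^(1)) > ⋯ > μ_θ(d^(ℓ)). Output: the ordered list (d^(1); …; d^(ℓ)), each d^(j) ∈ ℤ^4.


Barcode: M ≅ I[1,3]^2, I[1,4]^2. HN layers by μ_θ (4 steps, strictly decreasing):
  μ^(1)=18; μ^(2)=4; μ^(3)=-3; μ^(4)=-19/4

((0, 0, 2, 0); (0, 2, 0, 0); (2, 0, 0, 0); (2, 2, 2, 2))


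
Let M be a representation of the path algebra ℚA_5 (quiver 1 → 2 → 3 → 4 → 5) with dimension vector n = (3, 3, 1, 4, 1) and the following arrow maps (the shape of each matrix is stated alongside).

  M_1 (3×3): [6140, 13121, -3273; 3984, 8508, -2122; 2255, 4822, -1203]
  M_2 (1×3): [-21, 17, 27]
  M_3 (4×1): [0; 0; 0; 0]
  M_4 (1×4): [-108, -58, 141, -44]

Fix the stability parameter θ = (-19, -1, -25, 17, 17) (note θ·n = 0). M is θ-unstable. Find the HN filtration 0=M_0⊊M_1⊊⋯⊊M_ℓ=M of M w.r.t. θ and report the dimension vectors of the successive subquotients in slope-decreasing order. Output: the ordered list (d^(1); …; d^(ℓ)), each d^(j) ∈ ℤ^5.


Via rank(M_{q-1}∘⋯∘M_p): M ≅ I[1,2]^2, I[1,3], I[4,4]^3, I[4,5].
μ_θ-semistable layers: μ^(1)=17; μ^(2)=-1; μ^(3)=-13; μ^(4)=-19

((0, 0, 0, 4, 1); (0, 2, 0, 0, 0); (0, 1, 1, 0, 0); (3, 0, 0, 0, 0))


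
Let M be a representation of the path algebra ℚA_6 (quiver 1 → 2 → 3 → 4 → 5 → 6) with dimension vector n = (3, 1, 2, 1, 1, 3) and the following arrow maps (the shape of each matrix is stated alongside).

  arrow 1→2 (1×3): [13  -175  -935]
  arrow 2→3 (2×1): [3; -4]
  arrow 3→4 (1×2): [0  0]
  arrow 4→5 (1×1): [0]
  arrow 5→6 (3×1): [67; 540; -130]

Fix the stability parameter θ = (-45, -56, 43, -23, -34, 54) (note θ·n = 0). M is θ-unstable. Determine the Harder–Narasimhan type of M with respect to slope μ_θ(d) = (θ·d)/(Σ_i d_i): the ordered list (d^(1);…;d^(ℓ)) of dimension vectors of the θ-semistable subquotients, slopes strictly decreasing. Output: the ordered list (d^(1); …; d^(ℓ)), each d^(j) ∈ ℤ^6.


Interval decomposition of M: I[1,1]^2, I[1,3], I[3,3], I[4,4], I[5,6], I[6,6]^2.
HN type (ℓ=6): μ^(1)=54; μ^(2)=43; μ^(3)=-23; μ^(4)=-34; μ^(5)=-45; μ^(6)=-101/2

((0, 0, 0, 0, 0, 3); (0, 0, 2, 0, 0, 0); (0, 0, 0, 1, 0, 0); (0, 0, 0, 0, 1, 0); (2, 0, 0, 0, 0, 0); (1, 1, 0, 0, 0, 0))


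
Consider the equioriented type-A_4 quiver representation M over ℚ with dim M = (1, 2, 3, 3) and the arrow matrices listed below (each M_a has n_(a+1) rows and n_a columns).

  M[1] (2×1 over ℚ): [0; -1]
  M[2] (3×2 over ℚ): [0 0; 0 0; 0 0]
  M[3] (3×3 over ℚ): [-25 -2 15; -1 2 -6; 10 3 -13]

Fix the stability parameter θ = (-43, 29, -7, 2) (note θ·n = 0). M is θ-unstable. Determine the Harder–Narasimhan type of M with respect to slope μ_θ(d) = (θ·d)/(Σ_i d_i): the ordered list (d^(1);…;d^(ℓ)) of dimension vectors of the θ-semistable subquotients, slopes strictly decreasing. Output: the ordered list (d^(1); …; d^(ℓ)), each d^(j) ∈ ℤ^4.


Interval decomposition of M: I[1,2], I[2,2], I[3,4]^3.
HN type (ℓ=4): μ^(1)=29; μ^(2)=2; μ^(3)=-7; μ^(4)=-43

((0, 2, 0, 0); (0, 0, 0, 3); (0, 0, 3, 0); (1, 0, 0, 0))


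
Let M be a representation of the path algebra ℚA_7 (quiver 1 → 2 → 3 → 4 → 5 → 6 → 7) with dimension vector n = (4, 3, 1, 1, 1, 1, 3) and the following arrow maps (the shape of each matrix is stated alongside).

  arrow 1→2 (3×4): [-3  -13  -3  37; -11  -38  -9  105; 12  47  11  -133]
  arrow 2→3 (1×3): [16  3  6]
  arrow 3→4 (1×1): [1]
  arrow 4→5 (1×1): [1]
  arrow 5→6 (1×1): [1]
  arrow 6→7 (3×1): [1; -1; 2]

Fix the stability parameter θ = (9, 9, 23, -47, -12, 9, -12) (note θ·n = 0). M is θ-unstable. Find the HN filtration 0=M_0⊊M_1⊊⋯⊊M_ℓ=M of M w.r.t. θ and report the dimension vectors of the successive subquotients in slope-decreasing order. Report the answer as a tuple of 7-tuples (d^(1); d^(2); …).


Interval decomposition of M: I[1,1], I[1,2]^2, I[1,7], I[7,7]^2.
HN type (ℓ=4): μ^(1)=9; μ^(2)=-3/2; μ^(3)=-18/5; μ^(4)=-12

((3, 2, 0, 0, 0, 0, 0); (0, 0, 0, 0, 0, 1, 1); (1, 1, 1, 1, 1, 0, 0); (0, 0, 0, 0, 0, 0, 2))


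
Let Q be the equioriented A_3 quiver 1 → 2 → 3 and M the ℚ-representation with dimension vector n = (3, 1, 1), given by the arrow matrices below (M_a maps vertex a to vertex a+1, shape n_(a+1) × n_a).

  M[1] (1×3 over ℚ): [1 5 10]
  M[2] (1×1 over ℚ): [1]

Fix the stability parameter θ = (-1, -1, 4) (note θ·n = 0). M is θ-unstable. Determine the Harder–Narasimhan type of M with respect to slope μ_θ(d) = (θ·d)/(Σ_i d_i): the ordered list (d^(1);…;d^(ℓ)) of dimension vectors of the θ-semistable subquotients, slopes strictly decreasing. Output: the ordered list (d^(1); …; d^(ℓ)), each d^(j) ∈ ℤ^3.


Interval decomposition of M: I[1,1]^2, I[1,3].
HN type (ℓ=2): μ^(1)=4; μ^(2)=-1

((0, 0, 1); (3, 1, 0))


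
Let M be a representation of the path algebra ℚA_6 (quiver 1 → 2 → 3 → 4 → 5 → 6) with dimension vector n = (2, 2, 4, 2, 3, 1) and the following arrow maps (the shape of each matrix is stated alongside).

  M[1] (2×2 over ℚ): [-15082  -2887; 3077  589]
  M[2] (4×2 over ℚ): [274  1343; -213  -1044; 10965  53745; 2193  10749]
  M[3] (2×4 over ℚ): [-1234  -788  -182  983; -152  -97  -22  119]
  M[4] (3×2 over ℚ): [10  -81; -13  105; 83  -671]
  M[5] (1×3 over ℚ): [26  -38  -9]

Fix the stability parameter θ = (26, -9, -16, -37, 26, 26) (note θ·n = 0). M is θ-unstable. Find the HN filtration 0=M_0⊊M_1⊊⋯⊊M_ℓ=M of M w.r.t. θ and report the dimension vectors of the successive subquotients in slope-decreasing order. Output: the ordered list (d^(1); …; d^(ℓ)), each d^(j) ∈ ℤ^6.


Via rank(M_{q-1}∘⋯∘M_p): M ≅ I[1,5], I[1,6], I[3,3]^2, I[5,5].
μ_θ-semistable layers: μ^(1)=26; μ^(2)=-9; μ^(3)=-16

((0, 0, 0, 0, 3, 1); (2, 2, 2, 2, 0, 0); (0, 0, 2, 0, 0, 0))


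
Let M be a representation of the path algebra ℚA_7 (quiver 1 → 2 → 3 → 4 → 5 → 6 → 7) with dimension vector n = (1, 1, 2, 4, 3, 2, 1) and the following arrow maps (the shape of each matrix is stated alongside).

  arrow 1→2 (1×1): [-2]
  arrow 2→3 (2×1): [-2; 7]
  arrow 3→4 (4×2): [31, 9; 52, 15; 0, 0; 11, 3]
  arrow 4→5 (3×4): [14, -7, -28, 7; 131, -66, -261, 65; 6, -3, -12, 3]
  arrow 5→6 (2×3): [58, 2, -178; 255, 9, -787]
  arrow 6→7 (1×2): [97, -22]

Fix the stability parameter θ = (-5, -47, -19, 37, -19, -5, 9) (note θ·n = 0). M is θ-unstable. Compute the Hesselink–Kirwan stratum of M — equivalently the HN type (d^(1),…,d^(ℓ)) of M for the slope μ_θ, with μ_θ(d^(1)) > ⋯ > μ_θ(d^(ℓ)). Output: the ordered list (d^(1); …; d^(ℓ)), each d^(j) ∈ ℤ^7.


Interval decomposition of M: I[1,4], I[3,5], I[4,4], I[4,7], I[5,6].
HN type (ℓ=6): μ^(1)=37; μ^(2)=9; μ^(3)=13/3; μ^(4)=-5; μ^(5)=-19; μ^(6)=-26

((0, 0, 0, 2, 0, 0, 0); (0, 0, 0, 1, 1, 0, 1); (0, 0, 0, 1, 1, 1, 0); (0, 0, 0, 0, 0, 1, 0); (0, 0, 2, 0, 1, 0, 0); (1, 1, 0, 0, 0, 0, 0))


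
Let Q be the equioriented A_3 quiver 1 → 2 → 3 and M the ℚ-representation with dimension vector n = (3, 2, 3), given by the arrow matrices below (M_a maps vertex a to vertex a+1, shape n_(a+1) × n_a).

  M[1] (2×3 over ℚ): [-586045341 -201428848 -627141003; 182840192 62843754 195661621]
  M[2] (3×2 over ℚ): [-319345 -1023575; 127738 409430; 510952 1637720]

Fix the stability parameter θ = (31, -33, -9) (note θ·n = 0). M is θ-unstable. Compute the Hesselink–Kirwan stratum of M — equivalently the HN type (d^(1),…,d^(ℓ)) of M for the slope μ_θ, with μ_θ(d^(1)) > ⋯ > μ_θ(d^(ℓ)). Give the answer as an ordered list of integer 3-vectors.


Barcode: M ≅ I[1,1], I[1,2], I[1,3], I[3,3]^2. HN layers by μ_θ (4 steps, strictly decreasing):
  μ^(1)=31; μ^(2)=-1; μ^(3)=-11/3; μ^(4)=-9

((1, 0, 0); (1, 1, 0); (1, 1, 1); (0, 0, 2))


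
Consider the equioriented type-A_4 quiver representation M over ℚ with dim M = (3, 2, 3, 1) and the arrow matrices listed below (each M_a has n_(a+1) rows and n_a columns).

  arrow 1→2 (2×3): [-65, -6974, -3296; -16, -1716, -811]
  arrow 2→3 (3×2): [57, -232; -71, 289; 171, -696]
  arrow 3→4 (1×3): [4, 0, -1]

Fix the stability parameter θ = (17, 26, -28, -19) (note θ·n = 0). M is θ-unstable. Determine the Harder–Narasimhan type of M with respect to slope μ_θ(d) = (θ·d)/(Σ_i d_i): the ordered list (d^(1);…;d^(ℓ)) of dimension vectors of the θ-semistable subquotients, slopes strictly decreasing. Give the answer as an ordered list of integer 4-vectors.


Interval decomposition of M: I[1,1], I[1,3], I[1,4], I[3,3].
HN type (ℓ=4): μ^(1)=17; μ^(2)=5; μ^(3)=-1; μ^(4)=-28

((1, 0, 0, 0); (1, 1, 1, 0); (1, 1, 1, 1); (0, 0, 1, 0))


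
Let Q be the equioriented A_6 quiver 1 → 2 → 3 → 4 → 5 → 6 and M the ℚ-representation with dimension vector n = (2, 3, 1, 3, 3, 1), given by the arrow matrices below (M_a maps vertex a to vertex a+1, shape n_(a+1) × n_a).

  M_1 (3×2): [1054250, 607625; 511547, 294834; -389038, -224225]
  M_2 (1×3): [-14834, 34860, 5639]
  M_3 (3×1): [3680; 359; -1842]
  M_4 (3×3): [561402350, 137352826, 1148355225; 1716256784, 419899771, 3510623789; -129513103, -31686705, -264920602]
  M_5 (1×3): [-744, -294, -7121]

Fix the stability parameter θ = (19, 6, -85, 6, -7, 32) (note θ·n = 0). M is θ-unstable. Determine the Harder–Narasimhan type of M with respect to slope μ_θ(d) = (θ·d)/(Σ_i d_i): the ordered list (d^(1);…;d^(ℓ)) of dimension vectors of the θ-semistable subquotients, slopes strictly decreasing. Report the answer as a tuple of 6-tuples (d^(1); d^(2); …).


Interval decomposition of M: I[1,2], I[1,6], I[2,2], I[4,5]^2.
HN type (ℓ=5): μ^(1)=32; μ^(2)=25/2; μ^(3)=6; μ^(4)=-1/2; μ^(5)=-20

((0, 0, 0, 0, 0, 1); (1, 1, 0, 0, 0, 0); (0, 1, 0, 0, 0, 0); (0, 0, 0, 3, 3, 0); (1, 1, 1, 0, 0, 0))
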